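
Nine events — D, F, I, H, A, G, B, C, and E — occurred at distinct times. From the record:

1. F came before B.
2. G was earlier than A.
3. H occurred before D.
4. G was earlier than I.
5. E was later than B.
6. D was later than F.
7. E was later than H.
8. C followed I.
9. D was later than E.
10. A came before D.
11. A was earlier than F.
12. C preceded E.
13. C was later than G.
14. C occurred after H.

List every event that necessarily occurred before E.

Directly stated before E: B, C, and H.
A reaches E via A → F → B → E.
F reaches E via F → B → E.
G reaches E via G → C → E.
Likewise I reaches E by chaining the stated constraints.
No chain forces D ahead of E.

A, B, C, F, G, H, I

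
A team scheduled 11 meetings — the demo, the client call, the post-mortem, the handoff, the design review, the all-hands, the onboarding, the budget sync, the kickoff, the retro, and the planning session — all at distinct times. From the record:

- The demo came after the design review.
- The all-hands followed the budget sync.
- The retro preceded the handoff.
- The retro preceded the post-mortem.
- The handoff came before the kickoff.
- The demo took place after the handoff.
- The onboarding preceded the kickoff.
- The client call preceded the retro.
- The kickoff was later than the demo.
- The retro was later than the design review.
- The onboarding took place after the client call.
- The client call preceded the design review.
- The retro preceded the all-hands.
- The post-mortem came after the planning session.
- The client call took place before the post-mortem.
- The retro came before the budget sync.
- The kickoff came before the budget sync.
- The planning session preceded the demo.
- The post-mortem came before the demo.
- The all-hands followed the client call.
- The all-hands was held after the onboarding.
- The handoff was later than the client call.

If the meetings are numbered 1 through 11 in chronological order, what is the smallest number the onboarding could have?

The client call must come before the onboarding — 1 forced predecessor.
Nothing else is forced ahead of the onboarding, so its earliest slot is position 1 + 1 = 2.

2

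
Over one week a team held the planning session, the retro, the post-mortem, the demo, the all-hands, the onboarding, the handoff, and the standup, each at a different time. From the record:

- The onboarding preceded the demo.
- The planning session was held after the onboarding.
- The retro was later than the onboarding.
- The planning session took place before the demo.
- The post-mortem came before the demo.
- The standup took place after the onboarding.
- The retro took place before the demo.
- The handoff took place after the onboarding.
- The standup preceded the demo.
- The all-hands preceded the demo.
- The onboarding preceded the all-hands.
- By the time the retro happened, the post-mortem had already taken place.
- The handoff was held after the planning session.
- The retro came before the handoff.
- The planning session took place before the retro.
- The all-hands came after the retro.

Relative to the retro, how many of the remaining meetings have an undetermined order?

Forced before the retro: the onboarding, the planning session, and the post-mortem; forced after the retro: the all-hands, the demo, and the handoff.
That leaves the standup with no forced order relative to the retro — 1.

1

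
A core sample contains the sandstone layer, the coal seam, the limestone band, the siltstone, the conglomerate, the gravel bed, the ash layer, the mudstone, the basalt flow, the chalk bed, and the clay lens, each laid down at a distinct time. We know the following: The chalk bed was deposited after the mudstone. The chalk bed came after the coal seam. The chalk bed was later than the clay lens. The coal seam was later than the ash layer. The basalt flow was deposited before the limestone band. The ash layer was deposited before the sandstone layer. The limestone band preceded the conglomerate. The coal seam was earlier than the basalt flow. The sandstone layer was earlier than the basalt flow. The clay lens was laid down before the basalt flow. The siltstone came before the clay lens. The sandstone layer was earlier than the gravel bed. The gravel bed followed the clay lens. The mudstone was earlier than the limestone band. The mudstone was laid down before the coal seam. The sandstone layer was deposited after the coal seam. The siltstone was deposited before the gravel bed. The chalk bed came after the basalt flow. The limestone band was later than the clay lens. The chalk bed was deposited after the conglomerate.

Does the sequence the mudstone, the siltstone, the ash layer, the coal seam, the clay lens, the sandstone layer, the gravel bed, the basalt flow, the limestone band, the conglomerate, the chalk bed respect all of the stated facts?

yes

Check each stated constraint against the proposed order — e.g. the mudstone is ahead of the limestone band; the mudstone is ahead of the chalk bed. Every pair is in the required order; nothing is violated.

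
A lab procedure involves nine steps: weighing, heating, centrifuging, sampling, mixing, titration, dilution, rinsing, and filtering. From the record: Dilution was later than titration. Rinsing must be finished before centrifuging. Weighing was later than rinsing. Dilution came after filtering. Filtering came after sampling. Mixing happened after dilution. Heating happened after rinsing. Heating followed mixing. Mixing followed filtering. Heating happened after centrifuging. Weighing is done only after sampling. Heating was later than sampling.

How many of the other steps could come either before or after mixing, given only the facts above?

3

Forced before mixing: dilution, filtering, sampling, and titration; forced after mixing: heating.
That leaves centrifuging, rinsing, and weighing with no forced order relative to mixing — 3.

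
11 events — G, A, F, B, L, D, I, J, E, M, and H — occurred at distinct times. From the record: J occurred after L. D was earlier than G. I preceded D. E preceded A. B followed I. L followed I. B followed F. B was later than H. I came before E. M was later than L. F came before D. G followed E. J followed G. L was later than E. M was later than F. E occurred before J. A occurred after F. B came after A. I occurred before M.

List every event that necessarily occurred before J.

D, E, F, G, I, L

Directly stated before J: E, G, and L.
D reaches J via D → G → J.
F reaches J via F → D → G → J.
I reaches J via I → L → J.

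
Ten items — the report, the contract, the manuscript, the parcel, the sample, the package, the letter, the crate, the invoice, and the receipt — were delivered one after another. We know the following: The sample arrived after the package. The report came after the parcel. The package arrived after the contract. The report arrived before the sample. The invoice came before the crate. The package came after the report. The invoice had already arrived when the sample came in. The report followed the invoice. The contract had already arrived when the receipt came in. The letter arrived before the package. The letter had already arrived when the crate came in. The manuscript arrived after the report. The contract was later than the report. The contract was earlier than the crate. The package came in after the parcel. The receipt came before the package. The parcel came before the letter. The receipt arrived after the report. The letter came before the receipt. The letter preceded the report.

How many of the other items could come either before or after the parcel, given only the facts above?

1

Forced after the parcel: the contract, the crate, the letter, the manuscript, the package, the receipt, the report, and the sample.
That leaves the invoice with no forced order relative to the parcel — 1.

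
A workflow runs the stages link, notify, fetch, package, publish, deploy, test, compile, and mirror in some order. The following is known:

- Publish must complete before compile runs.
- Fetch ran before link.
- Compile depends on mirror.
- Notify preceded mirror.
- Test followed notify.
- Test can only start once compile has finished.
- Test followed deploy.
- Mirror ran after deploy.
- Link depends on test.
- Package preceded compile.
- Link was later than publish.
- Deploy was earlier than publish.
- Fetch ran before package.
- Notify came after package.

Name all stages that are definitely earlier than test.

compile, deploy, fetch, mirror, notify, package, publish

Directly stated before test: compile, deploy, and notify.
Fetch reaches test via fetch → package → notify → test.
Mirror reaches test via mirror → compile → test.
Package reaches test via package → notify → test.
Likewise publish reaches test by chaining the stated constraints.
No chain forces link ahead of test.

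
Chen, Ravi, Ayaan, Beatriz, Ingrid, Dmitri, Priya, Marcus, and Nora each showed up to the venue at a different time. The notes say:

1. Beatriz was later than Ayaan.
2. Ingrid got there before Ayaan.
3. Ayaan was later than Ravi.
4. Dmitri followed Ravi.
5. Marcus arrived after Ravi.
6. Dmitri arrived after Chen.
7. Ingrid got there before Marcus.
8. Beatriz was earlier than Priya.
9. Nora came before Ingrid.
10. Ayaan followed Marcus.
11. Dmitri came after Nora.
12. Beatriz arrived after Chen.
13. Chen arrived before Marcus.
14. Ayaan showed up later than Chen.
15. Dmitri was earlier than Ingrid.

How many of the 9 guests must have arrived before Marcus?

Directly stated before Marcus: Chen, Ingrid, and Ravi.
Dmitri reaches Marcus via Dmitri → Ingrid → Marcus.
Nora reaches Marcus via Nora → Ingrid → Marcus.
No chain forces Beatriz (or any of the others) ahead of Marcus.
That's Chen, Dmitri, Ingrid, Nora, and Ravi — 5 in all.

5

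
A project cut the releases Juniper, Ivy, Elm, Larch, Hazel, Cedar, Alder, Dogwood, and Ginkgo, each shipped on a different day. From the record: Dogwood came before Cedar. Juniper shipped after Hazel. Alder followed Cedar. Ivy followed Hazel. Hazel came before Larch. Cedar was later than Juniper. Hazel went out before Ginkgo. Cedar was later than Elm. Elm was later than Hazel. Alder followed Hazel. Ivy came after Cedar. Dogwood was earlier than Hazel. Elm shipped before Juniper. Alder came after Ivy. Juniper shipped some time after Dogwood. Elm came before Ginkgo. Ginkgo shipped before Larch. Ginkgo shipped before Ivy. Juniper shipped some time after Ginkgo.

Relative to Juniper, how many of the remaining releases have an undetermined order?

1

Forced before Juniper: Dogwood, Elm, Ginkgo, and Hazel; forced after Juniper: Alder, Cedar, and Ivy.
That leaves Larch with no forced order relative to Juniper — 1.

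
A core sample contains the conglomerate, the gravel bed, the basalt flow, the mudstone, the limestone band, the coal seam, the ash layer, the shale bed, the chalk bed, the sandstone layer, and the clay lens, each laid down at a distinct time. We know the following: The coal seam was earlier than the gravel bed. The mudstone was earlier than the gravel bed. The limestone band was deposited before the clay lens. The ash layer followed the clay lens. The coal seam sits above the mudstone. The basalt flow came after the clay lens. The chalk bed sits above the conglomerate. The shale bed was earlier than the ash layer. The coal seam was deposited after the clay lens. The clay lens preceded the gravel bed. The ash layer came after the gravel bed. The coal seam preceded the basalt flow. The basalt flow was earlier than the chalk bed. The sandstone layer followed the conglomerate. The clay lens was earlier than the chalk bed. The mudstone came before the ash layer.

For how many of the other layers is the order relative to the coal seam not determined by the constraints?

3

Forced before the coal seam: the clay lens, the limestone band, and the mudstone; forced after the coal seam: the ash layer, the basalt flow, the chalk bed, and the gravel bed.
That leaves the conglomerate, the sandstone layer, and the shale bed with no forced order relative to the coal seam — 3.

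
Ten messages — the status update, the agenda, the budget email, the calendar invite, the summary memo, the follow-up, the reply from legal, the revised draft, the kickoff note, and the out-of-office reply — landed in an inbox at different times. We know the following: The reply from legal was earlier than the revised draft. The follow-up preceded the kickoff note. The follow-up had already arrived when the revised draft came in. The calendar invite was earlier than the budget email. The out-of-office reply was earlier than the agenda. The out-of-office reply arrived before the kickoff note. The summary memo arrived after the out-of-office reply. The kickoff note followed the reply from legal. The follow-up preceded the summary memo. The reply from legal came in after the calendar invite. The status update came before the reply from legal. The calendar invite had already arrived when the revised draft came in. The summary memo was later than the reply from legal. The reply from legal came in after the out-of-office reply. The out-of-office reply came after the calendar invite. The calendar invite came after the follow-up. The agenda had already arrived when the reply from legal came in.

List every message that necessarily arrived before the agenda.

Directly stated before the agenda: the out-of-office reply.
The calendar invite reaches the agenda via the calendar invite → the out-of-office reply → the agenda.
The follow-up reaches the agenda via the follow-up → the calendar invite → the out-of-office reply → the agenda.

the calendar invite, the follow-up, the out-of-office reply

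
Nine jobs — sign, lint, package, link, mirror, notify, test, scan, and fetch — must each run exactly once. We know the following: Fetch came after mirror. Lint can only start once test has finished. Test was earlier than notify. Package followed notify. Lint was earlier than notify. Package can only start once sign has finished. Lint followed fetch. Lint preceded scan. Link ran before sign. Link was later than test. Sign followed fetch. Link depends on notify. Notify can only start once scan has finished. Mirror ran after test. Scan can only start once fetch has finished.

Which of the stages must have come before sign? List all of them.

fetch, link, lint, mirror, notify, scan, test

Directly stated before sign: fetch and link.
Lint reaches sign via lint → notify → link → sign.
Mirror reaches sign via mirror → fetch → sign.
Notify reaches sign via notify → link → sign.
Likewise scan and test each reach sign by chaining the stated constraints.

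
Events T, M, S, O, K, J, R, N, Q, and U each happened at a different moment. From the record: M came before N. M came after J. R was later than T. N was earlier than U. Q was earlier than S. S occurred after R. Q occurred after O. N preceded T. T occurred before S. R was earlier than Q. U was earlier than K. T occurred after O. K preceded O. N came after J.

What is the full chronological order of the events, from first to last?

The constraints fix every adjacent pair, so only one ordering works:
J → M → N → U → K → O → T → R → Q → S.

J, M, N, U, K, O, T, R, Q, S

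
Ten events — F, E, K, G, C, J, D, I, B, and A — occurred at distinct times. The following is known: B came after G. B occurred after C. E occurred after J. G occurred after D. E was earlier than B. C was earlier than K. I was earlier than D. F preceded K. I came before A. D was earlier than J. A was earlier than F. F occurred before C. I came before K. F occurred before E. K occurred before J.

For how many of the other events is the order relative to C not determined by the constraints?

Forced before C: A, F, and I; forced after C: B, E, J, and K.
That leaves D and G with no forced order relative to C — 2.

2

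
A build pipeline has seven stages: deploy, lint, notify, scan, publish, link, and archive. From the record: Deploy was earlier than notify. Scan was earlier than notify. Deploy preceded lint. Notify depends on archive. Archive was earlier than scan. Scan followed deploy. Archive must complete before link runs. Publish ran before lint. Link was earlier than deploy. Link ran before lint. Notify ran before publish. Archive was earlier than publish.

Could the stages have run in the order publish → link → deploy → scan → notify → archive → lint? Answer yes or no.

The constraints require archive before publish, but in the proposed sequence publish appears ahead of archive. That one violation is enough.

no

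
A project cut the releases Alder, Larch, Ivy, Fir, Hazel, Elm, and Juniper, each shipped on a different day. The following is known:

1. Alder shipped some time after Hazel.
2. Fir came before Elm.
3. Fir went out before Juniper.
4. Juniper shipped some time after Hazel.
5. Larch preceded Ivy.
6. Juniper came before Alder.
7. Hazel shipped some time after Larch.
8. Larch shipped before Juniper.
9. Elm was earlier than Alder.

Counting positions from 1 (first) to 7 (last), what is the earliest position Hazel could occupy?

Larch must come before Hazel — 1 forced predecessor.
Nothing else is forced ahead of Hazel, so its earliest slot is position 1 + 1 = 2.

2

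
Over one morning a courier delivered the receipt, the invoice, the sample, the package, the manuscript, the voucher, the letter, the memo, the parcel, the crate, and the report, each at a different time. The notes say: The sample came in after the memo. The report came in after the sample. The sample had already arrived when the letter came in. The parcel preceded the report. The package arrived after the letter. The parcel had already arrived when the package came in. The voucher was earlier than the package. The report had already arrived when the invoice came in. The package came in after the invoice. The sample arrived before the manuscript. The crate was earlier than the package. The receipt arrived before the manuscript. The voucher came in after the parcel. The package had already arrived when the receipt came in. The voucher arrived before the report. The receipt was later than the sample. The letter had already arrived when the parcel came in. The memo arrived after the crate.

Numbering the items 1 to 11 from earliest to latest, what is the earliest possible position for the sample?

The crate and the memo must both come before the sample — 2 forced predecessors.
Nothing else is forced ahead of the sample, so its earliest slot is position 2 + 1 = 3.

3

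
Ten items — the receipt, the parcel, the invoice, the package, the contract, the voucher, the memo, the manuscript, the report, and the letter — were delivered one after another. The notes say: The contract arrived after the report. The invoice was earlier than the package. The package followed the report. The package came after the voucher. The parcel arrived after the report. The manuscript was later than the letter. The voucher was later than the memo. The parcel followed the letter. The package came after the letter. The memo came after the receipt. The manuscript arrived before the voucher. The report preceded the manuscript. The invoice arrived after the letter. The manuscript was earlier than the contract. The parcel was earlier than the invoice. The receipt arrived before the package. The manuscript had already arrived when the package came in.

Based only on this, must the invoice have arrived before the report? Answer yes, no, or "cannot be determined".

no

Tracing the constraints gives the report → the parcel → the invoice, so the report must come before the invoice.
That means the invoice cannot be before the report.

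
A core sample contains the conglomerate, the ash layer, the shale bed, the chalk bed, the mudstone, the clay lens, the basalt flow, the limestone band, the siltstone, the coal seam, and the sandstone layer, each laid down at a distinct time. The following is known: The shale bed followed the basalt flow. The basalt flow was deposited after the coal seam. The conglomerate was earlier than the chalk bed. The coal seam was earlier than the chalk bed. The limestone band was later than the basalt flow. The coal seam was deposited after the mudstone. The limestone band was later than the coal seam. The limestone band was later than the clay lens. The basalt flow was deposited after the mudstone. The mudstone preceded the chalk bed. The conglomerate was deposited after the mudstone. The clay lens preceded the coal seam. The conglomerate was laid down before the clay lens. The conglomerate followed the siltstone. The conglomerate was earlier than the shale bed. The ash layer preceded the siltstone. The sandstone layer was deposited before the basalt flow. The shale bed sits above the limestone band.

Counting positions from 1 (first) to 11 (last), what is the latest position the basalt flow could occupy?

The basalt flow must come before the limestone band and the shale bed — 2 layers forced after it.
Everything else can be placed before the basalt flow in some valid order, so the basalt flow can sit as late as position 11 − 2 = 9.

9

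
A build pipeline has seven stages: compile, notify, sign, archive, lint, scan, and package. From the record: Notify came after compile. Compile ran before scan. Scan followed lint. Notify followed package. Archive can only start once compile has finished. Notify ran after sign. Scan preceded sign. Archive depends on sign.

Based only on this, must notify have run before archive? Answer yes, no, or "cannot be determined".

No chain of stated constraints runs from notify to archive, and none runs from archive to notify either.
So the relative order of notify and archive is not fixed by the given facts.

cannot be determined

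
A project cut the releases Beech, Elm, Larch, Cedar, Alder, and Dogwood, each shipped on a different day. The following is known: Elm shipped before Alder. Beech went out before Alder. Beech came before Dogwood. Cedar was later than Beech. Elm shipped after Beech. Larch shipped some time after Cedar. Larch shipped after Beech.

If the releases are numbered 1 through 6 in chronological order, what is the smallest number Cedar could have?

2

Beech must come before Cedar — 1 forced predecessor.
Nothing else is forced ahead of Cedar, so its earliest slot is position 1 + 1 = 2.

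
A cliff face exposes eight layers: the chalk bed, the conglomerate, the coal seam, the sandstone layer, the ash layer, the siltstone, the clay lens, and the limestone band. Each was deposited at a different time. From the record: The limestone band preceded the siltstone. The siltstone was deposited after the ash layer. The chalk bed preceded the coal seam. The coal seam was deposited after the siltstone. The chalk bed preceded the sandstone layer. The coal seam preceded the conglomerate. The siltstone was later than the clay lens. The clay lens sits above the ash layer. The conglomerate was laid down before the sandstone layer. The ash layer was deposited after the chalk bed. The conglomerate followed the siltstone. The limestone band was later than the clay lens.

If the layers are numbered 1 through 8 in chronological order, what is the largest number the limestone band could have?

4

The limestone band must come before the coal seam, the conglomerate, the sandstone layer, and the siltstone — 4 layers forced after it.
Everything else can be placed before the limestone band in some valid order, so the limestone band can sit as late as position 8 − 4 = 4.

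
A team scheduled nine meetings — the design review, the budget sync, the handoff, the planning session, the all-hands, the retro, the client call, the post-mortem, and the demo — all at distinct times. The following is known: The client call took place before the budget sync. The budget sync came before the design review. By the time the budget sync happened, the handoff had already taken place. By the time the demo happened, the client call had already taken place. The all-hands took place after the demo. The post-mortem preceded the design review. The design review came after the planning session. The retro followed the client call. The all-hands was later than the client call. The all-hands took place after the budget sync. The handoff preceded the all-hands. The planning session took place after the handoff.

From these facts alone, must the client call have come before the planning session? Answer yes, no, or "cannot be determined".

No chain of stated constraints runs from the client call to the planning session, and none runs from the planning session to the client call either.
So the relative order of the client call and the planning session is not fixed by the given facts.

cannot be determined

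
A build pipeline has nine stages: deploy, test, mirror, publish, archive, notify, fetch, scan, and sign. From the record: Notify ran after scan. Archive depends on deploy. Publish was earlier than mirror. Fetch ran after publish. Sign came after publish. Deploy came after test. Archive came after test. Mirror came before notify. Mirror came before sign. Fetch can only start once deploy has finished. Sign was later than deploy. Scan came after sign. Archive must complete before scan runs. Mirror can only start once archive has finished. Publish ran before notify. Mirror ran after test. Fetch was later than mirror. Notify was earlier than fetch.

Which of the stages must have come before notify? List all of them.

archive, deploy, mirror, publish, scan, sign, test

Directly stated before notify: mirror, publish, and scan.
Archive reaches notify via archive → mirror → notify.
Deploy reaches notify via deploy → sign → scan → notify.
Sign reaches notify via sign → scan → notify.
Likewise test reaches notify by chaining the stated constraints.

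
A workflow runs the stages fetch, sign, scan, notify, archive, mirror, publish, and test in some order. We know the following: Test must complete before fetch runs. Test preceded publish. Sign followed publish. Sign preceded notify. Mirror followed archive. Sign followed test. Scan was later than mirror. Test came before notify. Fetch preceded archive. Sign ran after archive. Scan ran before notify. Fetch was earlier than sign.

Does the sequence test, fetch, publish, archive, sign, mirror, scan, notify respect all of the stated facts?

yes

Check each stated constraint against the proposed order — e.g. test is ahead of sign; test is ahead of notify. Every pair is in the required order; nothing is violated.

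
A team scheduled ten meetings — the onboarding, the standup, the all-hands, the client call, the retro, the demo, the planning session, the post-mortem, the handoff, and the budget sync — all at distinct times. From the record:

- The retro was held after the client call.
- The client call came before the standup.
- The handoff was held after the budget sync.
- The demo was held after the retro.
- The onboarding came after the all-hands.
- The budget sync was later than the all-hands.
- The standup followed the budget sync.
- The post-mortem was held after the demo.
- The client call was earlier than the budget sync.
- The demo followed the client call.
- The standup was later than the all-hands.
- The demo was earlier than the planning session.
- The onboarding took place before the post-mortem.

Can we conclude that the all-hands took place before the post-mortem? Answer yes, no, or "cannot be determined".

yes

Chain the constraints: the all-hands → the onboarding → the post-mortem. Each link is directly stated, so the all-hands comes before the post-mortem.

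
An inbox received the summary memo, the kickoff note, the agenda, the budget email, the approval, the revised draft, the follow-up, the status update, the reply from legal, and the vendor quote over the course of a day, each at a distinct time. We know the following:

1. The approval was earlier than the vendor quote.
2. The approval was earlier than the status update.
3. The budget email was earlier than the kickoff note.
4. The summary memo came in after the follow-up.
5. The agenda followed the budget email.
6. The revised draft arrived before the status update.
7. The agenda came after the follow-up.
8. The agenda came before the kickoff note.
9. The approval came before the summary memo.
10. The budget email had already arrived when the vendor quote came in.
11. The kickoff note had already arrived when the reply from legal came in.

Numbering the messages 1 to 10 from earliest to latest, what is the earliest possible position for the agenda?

3

The budget email and the follow-up must both come before the agenda — 2 forced predecessors.
Nothing else is forced ahead of the agenda, so its earliest slot is position 2 + 1 = 3.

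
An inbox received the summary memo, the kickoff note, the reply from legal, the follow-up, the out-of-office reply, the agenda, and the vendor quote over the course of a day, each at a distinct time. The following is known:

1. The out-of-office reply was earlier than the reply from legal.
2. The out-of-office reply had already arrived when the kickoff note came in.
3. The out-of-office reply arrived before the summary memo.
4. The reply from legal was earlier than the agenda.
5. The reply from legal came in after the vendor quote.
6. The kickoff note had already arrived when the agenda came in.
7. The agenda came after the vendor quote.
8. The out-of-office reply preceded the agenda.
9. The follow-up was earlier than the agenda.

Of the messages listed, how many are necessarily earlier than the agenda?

Directly stated before the agenda: the follow-up, the kickoff note, the out-of-office reply, the reply from legal, and the vendor quote.
No chain forces the summary memo ahead of the agenda.
That's the follow-up, the kickoff note, the out-of-office reply, the reply from legal, and the vendor quote — 5 in all.

5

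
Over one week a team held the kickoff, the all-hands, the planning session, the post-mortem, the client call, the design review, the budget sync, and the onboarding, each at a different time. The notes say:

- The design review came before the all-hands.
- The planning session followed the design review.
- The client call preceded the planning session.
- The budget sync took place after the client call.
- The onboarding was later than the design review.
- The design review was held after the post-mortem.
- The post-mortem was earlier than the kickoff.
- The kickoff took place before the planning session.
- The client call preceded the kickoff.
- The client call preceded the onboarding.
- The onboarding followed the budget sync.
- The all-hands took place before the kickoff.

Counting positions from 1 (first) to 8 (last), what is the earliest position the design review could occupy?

2

The post-mortem must come before the design review — 1 forced predecessor.
Nothing else is forced ahead of the design review, so its earliest slot is position 1 + 1 = 2.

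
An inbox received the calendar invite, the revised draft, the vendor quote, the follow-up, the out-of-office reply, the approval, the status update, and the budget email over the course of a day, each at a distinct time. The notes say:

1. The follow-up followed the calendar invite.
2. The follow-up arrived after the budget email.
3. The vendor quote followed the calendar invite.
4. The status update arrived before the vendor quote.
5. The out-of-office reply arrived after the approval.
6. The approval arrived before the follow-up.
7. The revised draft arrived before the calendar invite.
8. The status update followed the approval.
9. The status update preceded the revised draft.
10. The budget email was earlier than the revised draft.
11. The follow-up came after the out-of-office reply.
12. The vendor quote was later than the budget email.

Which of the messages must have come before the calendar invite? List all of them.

Directly stated before the calendar invite: the revised draft.
The approval reaches the calendar invite via the approval → the status update → the revised draft → the calendar invite.
The budget email reaches the calendar invite via the budget email → the revised draft → the calendar invite.
The status update reaches the calendar invite via the status update → the revised draft → the calendar invite.
No chain forces the vendor quote (or any of the others) ahead of the calendar invite.

the approval, the budget email, the revised draft, the status update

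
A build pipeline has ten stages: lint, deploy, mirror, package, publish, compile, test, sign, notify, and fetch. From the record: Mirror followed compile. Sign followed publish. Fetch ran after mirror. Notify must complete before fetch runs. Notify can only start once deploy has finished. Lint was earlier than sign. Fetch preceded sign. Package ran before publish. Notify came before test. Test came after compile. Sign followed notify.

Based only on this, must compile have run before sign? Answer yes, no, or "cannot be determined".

yes

Chain the constraints: compile → mirror → fetch → sign. Each link is directly stated, so compile comes before sign.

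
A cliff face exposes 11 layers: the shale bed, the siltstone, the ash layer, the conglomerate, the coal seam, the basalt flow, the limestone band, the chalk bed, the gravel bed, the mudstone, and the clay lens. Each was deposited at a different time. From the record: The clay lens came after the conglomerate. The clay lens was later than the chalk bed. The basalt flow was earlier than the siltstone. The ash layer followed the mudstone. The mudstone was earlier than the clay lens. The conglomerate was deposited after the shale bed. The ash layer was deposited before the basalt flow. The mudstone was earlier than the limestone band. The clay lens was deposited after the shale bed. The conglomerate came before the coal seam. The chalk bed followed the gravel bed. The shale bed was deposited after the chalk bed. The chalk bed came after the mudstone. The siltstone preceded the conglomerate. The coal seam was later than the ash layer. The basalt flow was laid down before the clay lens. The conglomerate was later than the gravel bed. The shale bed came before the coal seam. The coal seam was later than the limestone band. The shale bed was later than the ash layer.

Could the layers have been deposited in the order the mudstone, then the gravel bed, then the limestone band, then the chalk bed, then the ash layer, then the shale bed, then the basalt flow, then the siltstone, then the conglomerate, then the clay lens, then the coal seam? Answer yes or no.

Check each stated constraint against the proposed order — e.g. the limestone band is ahead of the coal seam; the mudstone is ahead of the clay lens. Every pair is in the required order; nothing is violated.

yes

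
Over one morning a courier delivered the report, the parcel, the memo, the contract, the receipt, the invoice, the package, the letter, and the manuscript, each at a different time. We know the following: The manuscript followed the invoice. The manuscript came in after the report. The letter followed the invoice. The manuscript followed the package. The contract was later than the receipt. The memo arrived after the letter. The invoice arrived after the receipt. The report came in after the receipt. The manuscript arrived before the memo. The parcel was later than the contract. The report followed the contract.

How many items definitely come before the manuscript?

5

Directly stated before the manuscript: the invoice, the package, and the report.
The contract reaches the manuscript via the contract → the report → the manuscript.
The receipt reaches the manuscript via the receipt → the report → the manuscript.
That's the contract, the invoice, the package, the receipt, and the report — 5 in all.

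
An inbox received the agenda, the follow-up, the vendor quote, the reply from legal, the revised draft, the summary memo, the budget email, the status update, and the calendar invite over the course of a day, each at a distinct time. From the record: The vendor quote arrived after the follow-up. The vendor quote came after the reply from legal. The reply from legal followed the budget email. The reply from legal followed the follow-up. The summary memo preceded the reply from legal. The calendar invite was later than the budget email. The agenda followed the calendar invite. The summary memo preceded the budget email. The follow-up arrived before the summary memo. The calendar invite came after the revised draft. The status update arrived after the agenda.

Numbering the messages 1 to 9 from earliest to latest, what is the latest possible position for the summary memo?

3

The summary memo must come before the agenda, the budget email, the calendar invite, the reply from legal, the status update, and the vendor quote — 6 messages forced after it.
Everything else can be placed before the summary memo in some valid order, so the summary memo can sit as late as position 9 − 6 = 3.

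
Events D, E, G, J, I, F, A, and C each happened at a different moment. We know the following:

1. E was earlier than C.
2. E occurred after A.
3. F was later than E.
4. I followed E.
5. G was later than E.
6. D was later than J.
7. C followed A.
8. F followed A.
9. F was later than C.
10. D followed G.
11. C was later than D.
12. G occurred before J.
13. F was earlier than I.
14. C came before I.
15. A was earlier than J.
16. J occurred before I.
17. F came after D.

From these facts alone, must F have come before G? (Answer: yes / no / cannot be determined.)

no

Tracing the constraints gives G → D → F, so G must come before F.
That means F cannot be before G.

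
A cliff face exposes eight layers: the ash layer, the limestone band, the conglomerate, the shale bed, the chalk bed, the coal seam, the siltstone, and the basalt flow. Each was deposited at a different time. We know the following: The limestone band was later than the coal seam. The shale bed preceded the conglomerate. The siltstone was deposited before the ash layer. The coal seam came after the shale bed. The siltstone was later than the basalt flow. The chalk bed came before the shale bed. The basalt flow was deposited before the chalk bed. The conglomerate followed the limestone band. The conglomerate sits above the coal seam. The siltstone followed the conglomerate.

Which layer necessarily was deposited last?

the ash layer

Every other layer has a chain of constraints placing it before the ash layer, so the ash layer is last.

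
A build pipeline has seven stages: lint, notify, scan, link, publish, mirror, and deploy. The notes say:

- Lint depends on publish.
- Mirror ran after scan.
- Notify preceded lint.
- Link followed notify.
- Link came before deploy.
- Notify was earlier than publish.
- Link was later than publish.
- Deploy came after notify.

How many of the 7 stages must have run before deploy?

3

Directly stated before deploy: link and notify.
Publish reaches deploy via publish → link → deploy.
That's link, notify, and publish — 3 in all.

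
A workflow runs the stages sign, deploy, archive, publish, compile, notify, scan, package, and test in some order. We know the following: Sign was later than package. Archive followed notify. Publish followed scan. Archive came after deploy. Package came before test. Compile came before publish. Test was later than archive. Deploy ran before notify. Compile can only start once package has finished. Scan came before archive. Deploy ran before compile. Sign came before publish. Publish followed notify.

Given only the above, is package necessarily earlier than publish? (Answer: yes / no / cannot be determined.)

yes

Chain the constraints: package → compile → publish. Each link is directly stated, so package comes before publish.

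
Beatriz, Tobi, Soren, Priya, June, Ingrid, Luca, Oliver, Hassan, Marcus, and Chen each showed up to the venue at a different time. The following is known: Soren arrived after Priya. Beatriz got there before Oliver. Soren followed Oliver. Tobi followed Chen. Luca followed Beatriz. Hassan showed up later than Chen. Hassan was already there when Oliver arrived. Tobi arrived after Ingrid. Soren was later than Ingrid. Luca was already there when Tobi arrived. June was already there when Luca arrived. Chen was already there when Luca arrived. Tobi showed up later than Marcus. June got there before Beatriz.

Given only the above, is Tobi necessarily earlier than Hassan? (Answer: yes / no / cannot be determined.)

No chain of stated constraints runs from Tobi to Hassan, and none runs from Hassan to Tobi either.
So the relative order of Tobi and Hassan is not fixed by the given facts.

cannot be determined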